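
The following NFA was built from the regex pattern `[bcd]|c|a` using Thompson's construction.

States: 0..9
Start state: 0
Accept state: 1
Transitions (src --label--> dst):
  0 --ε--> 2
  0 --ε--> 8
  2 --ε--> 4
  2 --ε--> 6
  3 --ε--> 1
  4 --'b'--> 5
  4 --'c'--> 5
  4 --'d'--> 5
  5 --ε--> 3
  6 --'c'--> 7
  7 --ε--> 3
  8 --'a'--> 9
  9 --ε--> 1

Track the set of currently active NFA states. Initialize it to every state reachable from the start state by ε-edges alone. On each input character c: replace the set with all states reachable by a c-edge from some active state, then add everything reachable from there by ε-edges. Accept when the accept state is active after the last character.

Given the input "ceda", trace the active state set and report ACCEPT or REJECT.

Answer: REJECT

Derivation:
initial (ε-close {0}): {0,2,4,6,8}
'c' @ 1: {1,3,5,7}  (accept∈set)
'e' @ 2: {}  — dead — no transitions
rest 'da' ignored (set empty)
after full input: {}  (accept=1 not in)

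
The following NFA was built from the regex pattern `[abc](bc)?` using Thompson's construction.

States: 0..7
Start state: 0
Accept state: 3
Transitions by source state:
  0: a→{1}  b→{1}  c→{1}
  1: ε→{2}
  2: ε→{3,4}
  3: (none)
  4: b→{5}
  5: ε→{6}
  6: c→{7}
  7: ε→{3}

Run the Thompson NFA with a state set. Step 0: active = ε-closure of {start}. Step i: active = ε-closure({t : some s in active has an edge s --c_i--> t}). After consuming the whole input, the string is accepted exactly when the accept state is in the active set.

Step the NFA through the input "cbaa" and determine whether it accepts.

start: ε-closure({0}) = {0}
'c' @ 1: {1,2,3,4}  [accepting]
'b' @ 2: {5,6}
'a' @ 3: {}  — state set empty
rest 'a' ignored (set empty)
after full input: {}  (accept=3 not in)

Answer: REJECT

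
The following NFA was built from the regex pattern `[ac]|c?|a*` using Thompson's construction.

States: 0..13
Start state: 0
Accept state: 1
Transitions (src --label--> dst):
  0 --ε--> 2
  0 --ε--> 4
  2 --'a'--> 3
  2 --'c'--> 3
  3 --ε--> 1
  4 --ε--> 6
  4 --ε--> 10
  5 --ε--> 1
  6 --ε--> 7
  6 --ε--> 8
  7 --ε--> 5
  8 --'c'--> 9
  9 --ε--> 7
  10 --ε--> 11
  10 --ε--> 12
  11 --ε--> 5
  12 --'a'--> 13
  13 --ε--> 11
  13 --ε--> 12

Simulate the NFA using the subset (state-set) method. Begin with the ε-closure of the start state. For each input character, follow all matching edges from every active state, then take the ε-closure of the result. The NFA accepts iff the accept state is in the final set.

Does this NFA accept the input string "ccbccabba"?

start: ε-closure({0}) = {0,1,2,4,5,6,7,8,10,11,12}
'c' @ 1: {1,3,5,7,9}  ✓accept
'c' @ 2: {}  — no active states
rest 'bccabba' ignored (set empty)
final: {}; accept 1 not in set

Answer: REJECT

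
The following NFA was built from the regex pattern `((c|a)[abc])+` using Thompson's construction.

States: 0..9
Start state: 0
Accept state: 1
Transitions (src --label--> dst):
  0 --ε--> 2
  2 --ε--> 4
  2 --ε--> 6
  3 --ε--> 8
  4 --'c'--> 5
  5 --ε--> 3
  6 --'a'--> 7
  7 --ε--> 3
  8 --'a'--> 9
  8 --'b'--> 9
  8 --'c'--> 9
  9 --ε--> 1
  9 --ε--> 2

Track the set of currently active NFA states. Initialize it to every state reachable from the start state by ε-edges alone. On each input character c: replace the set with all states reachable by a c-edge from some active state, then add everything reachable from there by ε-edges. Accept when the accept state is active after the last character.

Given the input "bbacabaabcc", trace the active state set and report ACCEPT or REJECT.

Answer: REJECT

Derivation:
S₀ = ε-closure({0}) = {0,2,4,6}
'b' @ 1: {}  — dead — no transitions
rest 'bacabaabcc' ignored (set empty)
final: {}; accept 1 not in set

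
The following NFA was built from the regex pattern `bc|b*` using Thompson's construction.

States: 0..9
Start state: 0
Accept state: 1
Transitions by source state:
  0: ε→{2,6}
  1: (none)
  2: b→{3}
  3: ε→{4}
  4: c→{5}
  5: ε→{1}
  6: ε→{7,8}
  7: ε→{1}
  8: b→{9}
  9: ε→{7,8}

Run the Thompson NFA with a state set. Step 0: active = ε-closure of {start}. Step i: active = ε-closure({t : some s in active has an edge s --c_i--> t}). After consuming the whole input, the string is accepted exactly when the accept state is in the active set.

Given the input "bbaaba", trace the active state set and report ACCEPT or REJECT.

S₀ = ε-closure({0}) = {0,1,2,6,7,8}
'b' @ 1: {1,3,4,7,8,9}  (accept∈set)
'b' @ 2: {1,7,8,9}  (accept∈set)
'a' @ 3: {}  — state set empty
rest 'aba' ignored (set empty)
after full input: {}  (accept=1 not in)

Answer: REJECT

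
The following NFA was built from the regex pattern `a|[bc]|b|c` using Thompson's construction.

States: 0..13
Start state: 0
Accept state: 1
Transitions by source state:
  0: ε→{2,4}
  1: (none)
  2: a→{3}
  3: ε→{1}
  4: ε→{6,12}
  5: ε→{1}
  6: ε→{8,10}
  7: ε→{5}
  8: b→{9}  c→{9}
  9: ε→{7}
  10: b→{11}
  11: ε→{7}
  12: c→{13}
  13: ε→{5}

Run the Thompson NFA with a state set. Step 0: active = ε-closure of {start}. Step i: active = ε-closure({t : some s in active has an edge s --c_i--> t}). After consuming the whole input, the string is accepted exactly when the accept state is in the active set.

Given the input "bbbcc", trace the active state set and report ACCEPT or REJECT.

Answer: REJECT

Trace:
start: ε-closure({0}) = {0,2,4,6,8,10,12}
'b' @ 1: {1,5,7,9,11}  ✓accept
'b' @ 2: {}  — dead — no transitions
rest 'bcc' ignored (set empty)
end set {} — state 1 not in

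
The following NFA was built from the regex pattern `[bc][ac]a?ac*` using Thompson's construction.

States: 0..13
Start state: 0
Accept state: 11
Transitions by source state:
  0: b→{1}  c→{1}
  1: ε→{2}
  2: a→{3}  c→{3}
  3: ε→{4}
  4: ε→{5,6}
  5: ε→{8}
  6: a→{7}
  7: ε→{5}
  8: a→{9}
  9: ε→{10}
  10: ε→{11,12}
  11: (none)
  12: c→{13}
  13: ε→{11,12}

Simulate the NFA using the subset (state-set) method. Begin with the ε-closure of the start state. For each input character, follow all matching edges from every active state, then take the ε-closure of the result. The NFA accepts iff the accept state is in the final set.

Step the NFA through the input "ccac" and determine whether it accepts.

initial (ε-close {0}): {0}
'c' @ 1: {1,2}
'c' @ 2: {3,4,5,6,8}
'a' @ 3: {5,7,8,9,10,11,12}  ✓accept
'c' @ 4: {11,12,13}  ✓accept
after full input: {11,12,13}  (accept=11 in)

Answer: ACCEPT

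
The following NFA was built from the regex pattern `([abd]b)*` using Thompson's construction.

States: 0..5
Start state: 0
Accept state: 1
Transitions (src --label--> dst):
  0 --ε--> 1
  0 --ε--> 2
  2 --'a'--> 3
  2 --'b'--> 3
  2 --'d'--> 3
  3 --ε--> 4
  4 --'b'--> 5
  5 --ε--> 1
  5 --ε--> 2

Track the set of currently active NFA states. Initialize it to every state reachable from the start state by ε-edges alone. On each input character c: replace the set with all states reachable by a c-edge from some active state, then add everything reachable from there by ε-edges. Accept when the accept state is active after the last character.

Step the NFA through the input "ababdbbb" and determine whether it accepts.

initial (ε-close {0}): {0,1,2}
'a' @ 1: {3,4}
'b' @ 2: {1,2,5}  [accepting]
'a' @ 3: {3,4}
'b' @ 4: {1,2,5}  [accepting]
'd' @ 5: {3,4}
'b' @ 6: {1,2,5}  [accepting]
'b' @ 7: {3,4}
'b' @ 8: {1,2,5}  [accepting]
final: {1,2,5}; accept 1 in set

Answer: ACCEPT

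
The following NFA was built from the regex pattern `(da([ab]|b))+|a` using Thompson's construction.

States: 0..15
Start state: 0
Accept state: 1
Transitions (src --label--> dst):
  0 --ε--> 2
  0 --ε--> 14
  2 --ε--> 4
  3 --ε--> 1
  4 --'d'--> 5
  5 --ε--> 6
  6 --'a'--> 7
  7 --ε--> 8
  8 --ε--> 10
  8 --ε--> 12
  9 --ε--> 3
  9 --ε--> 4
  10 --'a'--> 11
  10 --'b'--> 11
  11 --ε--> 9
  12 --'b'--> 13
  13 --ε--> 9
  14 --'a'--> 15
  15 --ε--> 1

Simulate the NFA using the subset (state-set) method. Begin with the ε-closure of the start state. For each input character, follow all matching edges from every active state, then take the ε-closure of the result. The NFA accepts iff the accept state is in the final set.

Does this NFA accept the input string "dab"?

Answer: ACCEPT

Steps:
S₀ = ε-closure({0}) = {0,2,4,14}
'd' @ 1: {5,6}
'a' @ 2: {7,8,10,12}
'b' @ 3: {1,3,4,9,11,13}  ✓accept
final: {1,3,4,9,11,13}; accept 1 in set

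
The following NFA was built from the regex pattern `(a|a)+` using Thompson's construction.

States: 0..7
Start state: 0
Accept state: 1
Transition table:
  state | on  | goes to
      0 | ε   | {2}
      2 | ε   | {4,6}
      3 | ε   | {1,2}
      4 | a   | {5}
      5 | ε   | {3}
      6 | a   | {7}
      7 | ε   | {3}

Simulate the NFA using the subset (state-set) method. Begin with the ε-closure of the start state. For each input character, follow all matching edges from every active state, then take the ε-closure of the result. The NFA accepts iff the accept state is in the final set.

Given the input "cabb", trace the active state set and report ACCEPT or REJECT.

start: ε-closure({0}) = {0,2,4,6}
'c' @ 1: {}  — no active states
rest 'abb' ignored (set empty)
after full input: {}  (accept=1 not in)

Answer: REJECT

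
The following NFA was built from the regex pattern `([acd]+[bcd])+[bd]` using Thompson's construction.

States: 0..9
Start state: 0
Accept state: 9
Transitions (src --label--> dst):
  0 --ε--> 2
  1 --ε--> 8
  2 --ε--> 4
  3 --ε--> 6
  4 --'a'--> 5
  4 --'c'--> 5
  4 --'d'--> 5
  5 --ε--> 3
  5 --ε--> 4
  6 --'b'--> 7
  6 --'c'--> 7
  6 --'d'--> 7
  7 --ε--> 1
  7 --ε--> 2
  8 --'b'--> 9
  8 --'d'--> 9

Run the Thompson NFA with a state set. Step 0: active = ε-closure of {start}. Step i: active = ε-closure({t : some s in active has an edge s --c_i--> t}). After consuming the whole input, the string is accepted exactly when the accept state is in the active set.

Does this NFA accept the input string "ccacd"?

start: ε-closure({0}) = {0,2,4}
'c' @ 1: {3,4,5,6}
'c' @ 2: {1,2,3,4,5,6,7,8}
'a' @ 3: {3,4,5,6}
'c' @ 4: {1,2,3,4,5,6,7,8}
'd' @ 5: {1,2,3,4,5,6,7,8,9}  [accepting]
end set {1,2,3,4,5,6,7,8,9} — state 9 in

Answer: ACCEPT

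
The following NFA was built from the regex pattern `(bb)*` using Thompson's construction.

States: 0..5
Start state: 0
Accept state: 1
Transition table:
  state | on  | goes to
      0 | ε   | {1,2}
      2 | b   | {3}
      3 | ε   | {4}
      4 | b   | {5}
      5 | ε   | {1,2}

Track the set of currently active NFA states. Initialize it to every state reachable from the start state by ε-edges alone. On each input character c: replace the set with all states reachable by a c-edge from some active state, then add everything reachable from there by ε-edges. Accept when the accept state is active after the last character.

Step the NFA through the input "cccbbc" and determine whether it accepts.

Answer: REJECT

Trace:
start: ε-closure({0}) = {0,1,2}
'c' @ 1: {}  — dead — no transitions
rest 'ccbbc' ignored (set empty)
after full input: {}  (accept=1 not in)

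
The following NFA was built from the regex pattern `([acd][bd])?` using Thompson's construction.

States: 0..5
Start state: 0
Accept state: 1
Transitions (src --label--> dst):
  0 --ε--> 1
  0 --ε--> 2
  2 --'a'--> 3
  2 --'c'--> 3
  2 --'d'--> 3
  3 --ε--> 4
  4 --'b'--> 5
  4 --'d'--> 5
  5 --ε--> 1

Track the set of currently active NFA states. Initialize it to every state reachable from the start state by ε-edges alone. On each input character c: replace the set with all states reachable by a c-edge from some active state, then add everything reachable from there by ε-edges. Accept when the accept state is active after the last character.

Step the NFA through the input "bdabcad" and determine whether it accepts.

start: ε-closure({0}) = {0,1,2}
'b' @ 1: {}  — dead — no transitions
rest 'dabcad' ignored (set empty)
after full input: {}  (accept=1 not in)

Answer: REJECT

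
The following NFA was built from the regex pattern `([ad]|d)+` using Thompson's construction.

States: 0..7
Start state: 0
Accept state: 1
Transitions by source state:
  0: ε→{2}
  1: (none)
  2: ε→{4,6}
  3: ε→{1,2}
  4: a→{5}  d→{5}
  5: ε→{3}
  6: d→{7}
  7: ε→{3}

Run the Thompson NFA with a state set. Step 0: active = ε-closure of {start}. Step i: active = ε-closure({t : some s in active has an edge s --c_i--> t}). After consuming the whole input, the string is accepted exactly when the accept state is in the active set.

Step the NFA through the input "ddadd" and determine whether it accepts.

start: ε-closure({0}) = {0,2,4,6}
'd' @ 1: {1,2,3,4,5,6,7}  ✓accept
'd' @ 2: {1,2,3,4,5,6,7}  ✓accept
'a' @ 3: {1,2,3,4,5,6}  ✓accept
'd' @ 4: {1,2,3,4,5,6,7}  ✓accept
'd' @ 5: {1,2,3,4,5,6,7}  ✓accept
final: {1,2,3,4,5,6,7}; accept 1 in set

Answer: ACCEPT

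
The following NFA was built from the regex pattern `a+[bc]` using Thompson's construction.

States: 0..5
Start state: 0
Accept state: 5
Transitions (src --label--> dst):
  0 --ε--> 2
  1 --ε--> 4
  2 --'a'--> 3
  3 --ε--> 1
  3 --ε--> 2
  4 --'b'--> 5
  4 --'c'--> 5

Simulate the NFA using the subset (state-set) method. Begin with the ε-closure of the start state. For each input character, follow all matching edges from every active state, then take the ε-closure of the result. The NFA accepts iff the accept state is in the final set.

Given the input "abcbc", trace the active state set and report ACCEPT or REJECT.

Answer: REJECT

Derivation:
initial (ε-close {0}): {0,2}
'a' @ 1: {1,2,3,4}
'b' @ 2: {5}  [accepting]
'c' @ 3: {}  — no active states
rest 'bc' ignored (set empty)
final: {}; accept 5 not in set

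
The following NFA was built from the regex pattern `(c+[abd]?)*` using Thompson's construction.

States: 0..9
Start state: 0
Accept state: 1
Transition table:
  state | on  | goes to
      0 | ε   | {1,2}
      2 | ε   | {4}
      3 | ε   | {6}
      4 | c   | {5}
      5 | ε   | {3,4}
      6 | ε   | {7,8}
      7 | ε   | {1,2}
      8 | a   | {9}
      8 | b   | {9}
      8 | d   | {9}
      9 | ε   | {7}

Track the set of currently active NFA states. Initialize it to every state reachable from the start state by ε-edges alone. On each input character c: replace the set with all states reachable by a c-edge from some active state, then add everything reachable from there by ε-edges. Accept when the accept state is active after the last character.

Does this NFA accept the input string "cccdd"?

Answer: REJECT

Steps:
initial (ε-close {0}): {0,1,2,4}
'c' @ 1: {1,2,3,4,5,6,7,8}  (accept∈set)
'c' @ 2: {1,2,3,4,5,6,7,8}  (accept∈set)
'c' @ 3: {1,2,3,4,5,6,7,8}  (accept∈set)
'd' @ 4: {1,2,4,7,9}  (accept∈set)
'd' @ 5: {}  — state set empty
after full input: {}  (accept=1 not in)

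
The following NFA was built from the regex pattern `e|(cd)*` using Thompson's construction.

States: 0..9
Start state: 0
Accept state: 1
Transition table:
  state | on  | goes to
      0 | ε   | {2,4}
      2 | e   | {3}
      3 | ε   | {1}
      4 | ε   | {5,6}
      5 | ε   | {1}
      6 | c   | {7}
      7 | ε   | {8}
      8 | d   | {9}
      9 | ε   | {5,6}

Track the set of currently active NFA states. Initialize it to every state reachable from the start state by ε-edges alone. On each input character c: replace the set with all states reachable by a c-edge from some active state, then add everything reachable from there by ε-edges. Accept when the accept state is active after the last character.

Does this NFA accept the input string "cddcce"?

Answer: REJECT

Steps:
initial (ε-close {0}): {0,1,2,4,5,6}
'c' @ 1: {7,8}
'd' @ 2: {1,5,6,9}  [accepting]
'd' @ 3: {}  — state set empty
rest 'cce' ignored (set empty)
end set {} — state 1 not in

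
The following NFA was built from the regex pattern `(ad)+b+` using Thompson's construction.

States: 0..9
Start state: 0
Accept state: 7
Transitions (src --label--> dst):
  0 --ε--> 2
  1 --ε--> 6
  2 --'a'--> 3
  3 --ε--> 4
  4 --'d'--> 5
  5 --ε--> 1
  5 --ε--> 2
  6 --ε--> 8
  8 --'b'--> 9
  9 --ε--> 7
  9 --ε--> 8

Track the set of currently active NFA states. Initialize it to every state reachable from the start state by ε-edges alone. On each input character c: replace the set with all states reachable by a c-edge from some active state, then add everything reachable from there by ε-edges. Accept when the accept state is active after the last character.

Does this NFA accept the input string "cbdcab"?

Answer: REJECT

Steps:
initial (ε-close {0}): {0,2}
'c' @ 1: {}  — no active states
rest 'bdcab' ignored (set empty)
final: {}; accept 7 not in set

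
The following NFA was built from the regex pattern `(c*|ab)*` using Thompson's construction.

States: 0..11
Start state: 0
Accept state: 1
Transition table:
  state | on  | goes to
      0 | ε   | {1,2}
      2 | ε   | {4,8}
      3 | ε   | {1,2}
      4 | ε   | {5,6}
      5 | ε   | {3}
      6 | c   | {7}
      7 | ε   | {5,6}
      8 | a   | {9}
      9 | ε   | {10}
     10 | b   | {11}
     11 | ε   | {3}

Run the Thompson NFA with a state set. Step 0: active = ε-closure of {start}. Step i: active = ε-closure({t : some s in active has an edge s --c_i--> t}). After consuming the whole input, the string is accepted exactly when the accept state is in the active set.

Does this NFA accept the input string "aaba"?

start: ε-closure({0}) = {0,1,2,3,4,5,6,8}
'a' @ 1: {9,10}
'a' @ 2: {}  — no active states
rest 'ba' ignored (set empty)
final: {}; accept 1 not in set

Answer: REJECT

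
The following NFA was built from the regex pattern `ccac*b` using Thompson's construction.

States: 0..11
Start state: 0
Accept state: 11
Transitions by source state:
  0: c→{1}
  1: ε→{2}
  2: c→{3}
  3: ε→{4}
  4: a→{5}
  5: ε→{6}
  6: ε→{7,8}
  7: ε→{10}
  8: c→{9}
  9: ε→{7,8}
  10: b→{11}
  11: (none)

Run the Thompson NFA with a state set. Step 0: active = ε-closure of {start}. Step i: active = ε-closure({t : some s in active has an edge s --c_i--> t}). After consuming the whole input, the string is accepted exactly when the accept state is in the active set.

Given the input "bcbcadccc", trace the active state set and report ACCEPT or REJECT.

Answer: REJECT

Steps:
S₀ = ε-closure({0}) = {0}
'b' @ 1: {}  — state set empty
rest 'cbcadccc' ignored (set empty)
after full input: {}  (accept=11 not in)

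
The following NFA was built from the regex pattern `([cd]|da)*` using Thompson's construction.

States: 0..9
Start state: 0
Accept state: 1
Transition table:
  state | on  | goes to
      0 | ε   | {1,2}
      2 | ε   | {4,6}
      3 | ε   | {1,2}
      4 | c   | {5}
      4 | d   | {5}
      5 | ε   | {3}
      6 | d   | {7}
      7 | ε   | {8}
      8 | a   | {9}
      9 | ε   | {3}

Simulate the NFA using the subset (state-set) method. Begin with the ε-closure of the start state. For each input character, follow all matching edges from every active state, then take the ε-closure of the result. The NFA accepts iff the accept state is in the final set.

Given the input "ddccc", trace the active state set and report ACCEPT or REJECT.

initial (ε-close {0}): {0,1,2,4,6}
'd' @ 1: {1,2,3,4,5,6,7,8}  [accepting]
'd' @ 2: {1,2,3,4,5,6,7,8}  [accepting]
'c' @ 3: {1,2,3,4,5,6}  [accepting]
'c' @ 4: {1,2,3,4,5,6}  [accepting]
'c' @ 5: {1,2,3,4,5,6}  [accepting]
end set {1,2,3,4,5,6} — state 1 in

Answer: ACCEPT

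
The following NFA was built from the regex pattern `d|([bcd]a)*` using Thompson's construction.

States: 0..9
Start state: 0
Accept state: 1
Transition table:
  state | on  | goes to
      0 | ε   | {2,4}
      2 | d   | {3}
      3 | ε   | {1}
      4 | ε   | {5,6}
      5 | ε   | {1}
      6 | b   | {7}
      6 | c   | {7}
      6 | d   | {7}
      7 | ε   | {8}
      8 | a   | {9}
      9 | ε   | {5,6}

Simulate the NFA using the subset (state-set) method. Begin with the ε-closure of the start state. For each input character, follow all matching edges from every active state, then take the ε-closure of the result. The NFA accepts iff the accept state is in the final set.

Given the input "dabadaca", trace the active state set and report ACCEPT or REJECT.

Answer: ACCEPT

Steps:
S₀ = ε-closure({0}) = {0,1,2,4,5,6}
'd' @ 1: {1,3,7,8}  ✓accept
'a' @ 2: {1,5,6,9}  ✓accept
'b' @ 3: {7,8}
'a' @ 4: {1,5,6,9}  ✓accept
'd' @ 5: {7,8}
'a' @ 6: {1,5,6,9}  ✓accept
'c' @ 7: {7,8}
'a' @ 8: {1,5,6,9}  ✓accept
final: {1,5,6,9}; accept 1 in set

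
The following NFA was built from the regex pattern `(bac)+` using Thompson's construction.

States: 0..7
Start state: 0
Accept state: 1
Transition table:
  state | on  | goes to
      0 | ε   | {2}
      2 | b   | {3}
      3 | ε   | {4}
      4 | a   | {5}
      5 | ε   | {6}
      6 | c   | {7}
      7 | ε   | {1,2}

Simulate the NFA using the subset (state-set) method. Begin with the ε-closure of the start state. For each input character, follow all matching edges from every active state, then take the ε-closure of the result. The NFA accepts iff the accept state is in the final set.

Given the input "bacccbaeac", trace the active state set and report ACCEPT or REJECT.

S₀ = ε-closure({0}) = {0,2}
'b' @ 1: {3,4}
'a' @ 2: {5,6}
'c' @ 3: {1,2,7}  ✓accept
'c' @ 4: {}  — state set empty
rest 'cbaeac' ignored (set empty)
end set {} — state 1 not in

Answer: REJECT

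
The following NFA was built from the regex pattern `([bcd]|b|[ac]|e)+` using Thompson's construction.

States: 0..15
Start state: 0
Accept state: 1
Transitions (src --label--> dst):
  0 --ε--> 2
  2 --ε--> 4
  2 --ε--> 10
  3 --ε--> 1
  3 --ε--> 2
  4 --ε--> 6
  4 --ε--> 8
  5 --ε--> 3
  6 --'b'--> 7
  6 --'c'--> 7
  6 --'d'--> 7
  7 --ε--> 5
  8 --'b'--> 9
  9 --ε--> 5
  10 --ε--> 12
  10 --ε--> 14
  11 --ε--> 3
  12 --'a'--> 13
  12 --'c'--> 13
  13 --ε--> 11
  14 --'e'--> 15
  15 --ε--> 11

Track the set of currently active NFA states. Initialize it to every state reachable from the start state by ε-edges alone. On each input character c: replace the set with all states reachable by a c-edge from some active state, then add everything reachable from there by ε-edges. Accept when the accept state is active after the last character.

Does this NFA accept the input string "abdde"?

start: ε-closure({0}) = {0,2,4,6,8,10,12,14}
'a' @ 1: {1,2,3,4,6,8,10,11,12,13,14}  [accepting]
'b' @ 2: {1,2,3,4,5,6,7,8,9,10,12,14}  [accepting]
'd' @ 3: {1,2,3,4,5,6,7,8,10,12,14}  [accepting]
'd' @ 4: {1,2,3,4,5,6,7,8,10,12,14}  [accepting]
'e' @ 5: {1,2,3,4,6,8,10,11,12,14,15}  [accepting]
after full input: {1,2,3,4,6,8,10,11,12,14,15}  (accept=1 in)

Answer: ACCEPT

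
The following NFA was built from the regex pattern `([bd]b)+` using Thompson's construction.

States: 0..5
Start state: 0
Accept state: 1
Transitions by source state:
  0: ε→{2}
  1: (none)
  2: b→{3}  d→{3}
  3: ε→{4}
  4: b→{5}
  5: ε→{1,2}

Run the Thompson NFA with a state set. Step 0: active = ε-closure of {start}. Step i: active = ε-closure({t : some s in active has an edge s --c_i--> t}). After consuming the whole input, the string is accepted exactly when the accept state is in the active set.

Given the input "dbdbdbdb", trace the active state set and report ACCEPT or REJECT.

Answer: ACCEPT

Derivation:
initial (ε-close {0}): {0,2}
'd' @ 1: {3,4}
'b' @ 2: {1,2,5}  ✓accept
'd' @ 3: {3,4}
'b' @ 4: {1,2,5}  ✓accept
'd' @ 5: {3,4}
'b' @ 6: {1,2,5}  ✓accept
'd' @ 7: {3,4}
'b' @ 8: {1,2,5}  ✓accept
end set {1,2,5} — state 1 in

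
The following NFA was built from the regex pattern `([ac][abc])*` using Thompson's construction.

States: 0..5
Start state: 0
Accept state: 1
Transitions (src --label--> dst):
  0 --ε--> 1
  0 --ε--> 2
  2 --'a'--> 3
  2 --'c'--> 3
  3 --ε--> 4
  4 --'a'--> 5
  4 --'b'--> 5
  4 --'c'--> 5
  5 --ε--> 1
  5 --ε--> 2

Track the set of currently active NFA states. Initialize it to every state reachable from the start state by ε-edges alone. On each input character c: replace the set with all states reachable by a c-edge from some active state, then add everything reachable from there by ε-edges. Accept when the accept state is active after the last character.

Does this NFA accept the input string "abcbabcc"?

Answer: ACCEPT

Derivation:
S₀ = ε-closure({0}) = {0,1,2}
'a' @ 1: {3,4}
'b' @ 2: {1,2,5}  ✓accept
'c' @ 3: {3,4}
'b' @ 4: {1,2,5}  ✓accept
'a' @ 5: {3,4}
'b' @ 6: {1,2,5}  ✓accept
'c' @ 7: {3,4}
'c' @ 8: {1,2,5}  ✓accept
end set {1,2,5} — state 1 in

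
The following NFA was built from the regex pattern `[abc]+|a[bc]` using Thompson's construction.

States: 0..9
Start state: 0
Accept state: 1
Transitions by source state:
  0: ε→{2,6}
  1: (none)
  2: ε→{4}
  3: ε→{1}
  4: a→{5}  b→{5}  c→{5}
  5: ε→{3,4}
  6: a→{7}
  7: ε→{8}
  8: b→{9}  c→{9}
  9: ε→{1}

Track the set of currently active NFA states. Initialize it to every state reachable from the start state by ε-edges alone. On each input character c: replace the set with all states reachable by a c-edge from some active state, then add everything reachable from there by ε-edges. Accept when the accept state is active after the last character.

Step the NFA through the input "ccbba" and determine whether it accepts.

initial (ε-close {0}): {0,2,4,6}
'c' @ 1: {1,3,4,5}  (accept∈set)
'c' @ 2: {1,3,4,5}  (accept∈set)
'b' @ 3: {1,3,4,5}  (accept∈set)
'b' @ 4: {1,3,4,5}  (accept∈set)
'a' @ 5: {1,3,4,5}  (accept∈set)
end set {1,3,4,5} — state 1 in

Answer: ACCEPT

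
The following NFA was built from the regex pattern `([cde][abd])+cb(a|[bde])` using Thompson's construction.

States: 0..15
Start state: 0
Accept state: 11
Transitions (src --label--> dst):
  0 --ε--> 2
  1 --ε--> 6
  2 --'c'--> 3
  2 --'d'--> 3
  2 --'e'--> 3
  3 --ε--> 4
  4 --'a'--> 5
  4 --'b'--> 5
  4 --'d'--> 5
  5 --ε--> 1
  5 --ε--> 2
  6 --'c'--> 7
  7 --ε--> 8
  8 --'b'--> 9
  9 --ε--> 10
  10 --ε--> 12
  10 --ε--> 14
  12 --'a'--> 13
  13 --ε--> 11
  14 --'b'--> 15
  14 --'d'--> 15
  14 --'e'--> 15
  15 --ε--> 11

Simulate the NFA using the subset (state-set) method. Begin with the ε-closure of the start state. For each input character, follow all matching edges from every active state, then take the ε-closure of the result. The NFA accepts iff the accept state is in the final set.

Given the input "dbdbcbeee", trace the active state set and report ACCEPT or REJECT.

Answer: REJECT

Steps:
start: ε-closure({0}) = {0,2}
'd' @ 1: {3,4}
'b' @ 2: {1,2,5,6}
'd' @ 3: {3,4}
'b' @ 4: {1,2,5,6}
'c' @ 5: {3,4,7,8}
'b' @ 6: {1,2,5,6,9,10,12,14}
'e' @ 7: {3,4,11,15}  (accept∈set)
'e' @ 8: {}  — dead — no transitions
rest 'e' ignored (set empty)
final: {}; accept 11 not in set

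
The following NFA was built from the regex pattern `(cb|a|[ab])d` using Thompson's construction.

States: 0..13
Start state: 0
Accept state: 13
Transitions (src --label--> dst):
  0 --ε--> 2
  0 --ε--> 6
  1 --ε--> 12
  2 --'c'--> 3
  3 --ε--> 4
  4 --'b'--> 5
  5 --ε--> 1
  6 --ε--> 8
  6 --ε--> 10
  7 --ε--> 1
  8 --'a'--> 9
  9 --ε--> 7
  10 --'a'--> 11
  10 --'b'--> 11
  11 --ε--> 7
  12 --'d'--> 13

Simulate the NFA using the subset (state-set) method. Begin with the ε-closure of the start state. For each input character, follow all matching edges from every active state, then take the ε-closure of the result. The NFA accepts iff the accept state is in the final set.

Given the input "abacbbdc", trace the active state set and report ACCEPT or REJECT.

S₀ = ε-closure({0}) = {0,2,6,8,10}
'a' @ 1: {1,7,9,11,12}
'b' @ 2: {}  — state set empty
rest 'acbbdc' ignored (set empty)
end set {} — state 13 not in

Answer: REJECT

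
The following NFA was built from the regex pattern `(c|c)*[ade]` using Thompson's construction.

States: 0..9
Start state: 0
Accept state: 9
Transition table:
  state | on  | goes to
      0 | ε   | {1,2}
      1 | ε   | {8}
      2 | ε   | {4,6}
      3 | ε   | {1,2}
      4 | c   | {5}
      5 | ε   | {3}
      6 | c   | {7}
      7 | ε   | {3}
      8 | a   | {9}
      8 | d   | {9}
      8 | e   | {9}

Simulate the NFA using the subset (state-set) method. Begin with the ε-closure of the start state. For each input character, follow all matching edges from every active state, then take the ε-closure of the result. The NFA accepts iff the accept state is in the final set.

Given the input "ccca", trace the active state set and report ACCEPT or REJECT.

Answer: ACCEPT

Steps:
S₀ = ε-closure({0}) = {0,1,2,4,6,8}
'c' @ 1: {1,2,3,4,5,6,7,8}
'c' @ 2: {1,2,3,4,5,6,7,8}
'c' @ 3: {1,2,3,4,5,6,7,8}
'a' @ 4: {9}  ✓accept
after full input: {9}  (accept=9 in)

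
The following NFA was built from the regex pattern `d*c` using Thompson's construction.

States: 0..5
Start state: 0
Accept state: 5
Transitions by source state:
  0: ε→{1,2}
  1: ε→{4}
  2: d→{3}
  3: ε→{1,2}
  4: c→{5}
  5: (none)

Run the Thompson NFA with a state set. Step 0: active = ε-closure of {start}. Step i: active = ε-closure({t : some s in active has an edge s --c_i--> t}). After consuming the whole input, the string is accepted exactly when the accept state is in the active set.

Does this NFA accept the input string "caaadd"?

Answer: REJECT

Trace:
start: ε-closure({0}) = {0,1,2,4}
'c' @ 1: {5}  ✓accept
'a' @ 2: {}  — state set empty
rest 'aadd' ignored (set empty)
end set {} — state 5 not in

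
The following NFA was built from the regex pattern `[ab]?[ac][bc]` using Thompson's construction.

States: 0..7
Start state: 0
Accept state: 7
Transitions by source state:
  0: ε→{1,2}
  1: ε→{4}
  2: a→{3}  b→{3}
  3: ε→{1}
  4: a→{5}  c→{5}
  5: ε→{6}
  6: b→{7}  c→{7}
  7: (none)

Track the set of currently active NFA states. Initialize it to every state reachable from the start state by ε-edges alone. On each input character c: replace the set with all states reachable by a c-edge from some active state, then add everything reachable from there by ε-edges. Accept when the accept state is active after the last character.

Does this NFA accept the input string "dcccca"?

S₀ = ε-closure({0}) = {0,1,2,4}
'd' @ 1: {}  — no active states
rest 'cccca' ignored (set empty)
after full input: {}  (accept=7 not in)

Answer: REJECT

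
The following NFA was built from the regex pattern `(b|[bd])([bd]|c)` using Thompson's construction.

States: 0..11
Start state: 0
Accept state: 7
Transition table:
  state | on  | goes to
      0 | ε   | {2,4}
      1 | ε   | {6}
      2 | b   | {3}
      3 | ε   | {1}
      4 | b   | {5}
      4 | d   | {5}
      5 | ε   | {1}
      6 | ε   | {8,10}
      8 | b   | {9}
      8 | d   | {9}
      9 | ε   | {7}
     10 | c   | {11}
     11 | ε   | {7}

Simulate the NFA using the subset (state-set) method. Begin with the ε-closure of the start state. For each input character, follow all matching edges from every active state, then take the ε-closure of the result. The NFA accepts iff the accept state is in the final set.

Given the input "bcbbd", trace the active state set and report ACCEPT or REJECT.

Answer: REJECT

Steps:
S₀ = ε-closure({0}) = {0,2,4}
'b' @ 1: {1,3,5,6,8,10}
'c' @ 2: {7,11}  [accepting]
'b' @ 3: {}  — state set empty
rest 'bd' ignored (set empty)
end set {} — state 7 not in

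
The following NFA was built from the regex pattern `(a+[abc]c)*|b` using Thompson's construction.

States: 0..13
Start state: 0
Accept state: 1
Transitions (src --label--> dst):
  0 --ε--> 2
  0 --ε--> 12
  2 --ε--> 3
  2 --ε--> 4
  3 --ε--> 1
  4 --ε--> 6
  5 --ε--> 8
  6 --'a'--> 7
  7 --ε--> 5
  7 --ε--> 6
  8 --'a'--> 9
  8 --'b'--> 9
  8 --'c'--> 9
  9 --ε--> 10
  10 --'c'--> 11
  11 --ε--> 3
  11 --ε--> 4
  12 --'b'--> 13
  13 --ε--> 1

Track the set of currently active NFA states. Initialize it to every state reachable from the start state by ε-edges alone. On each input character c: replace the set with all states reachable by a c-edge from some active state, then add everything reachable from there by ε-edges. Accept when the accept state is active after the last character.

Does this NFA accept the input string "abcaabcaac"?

Answer: ACCEPT

Steps:
start: ε-closure({0}) = {0,1,2,3,4,6,12}
'a' @ 1: {5,6,7,8}
'b' @ 2: {9,10}
'c' @ 3: {1,3,4,6,11}  (accept∈set)
'a' @ 4: {5,6,7,8}
'a' @ 5: {5,6,7,8,9,10}
'b' @ 6: {9,10}
'c' @ 7: {1,3,4,6,11}  (accept∈set)
'a' @ 8: {5,6,7,8}
'a' @ 9: {5,6,7,8,9,10}
'c' @ 10: {1,3,4,6,9,10,11}  (accept∈set)
final: {1,3,4,6,9,10,11}; accept 1 in set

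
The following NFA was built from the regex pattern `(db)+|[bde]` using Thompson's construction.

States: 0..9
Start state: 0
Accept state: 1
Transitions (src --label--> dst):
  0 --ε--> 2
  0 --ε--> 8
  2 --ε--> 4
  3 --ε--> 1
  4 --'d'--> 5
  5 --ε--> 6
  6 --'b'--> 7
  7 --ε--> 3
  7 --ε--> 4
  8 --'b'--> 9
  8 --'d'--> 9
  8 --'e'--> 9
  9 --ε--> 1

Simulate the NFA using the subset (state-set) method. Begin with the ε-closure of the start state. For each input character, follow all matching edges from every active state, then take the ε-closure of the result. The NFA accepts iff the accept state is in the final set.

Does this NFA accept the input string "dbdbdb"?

initial (ε-close {0}): {0,2,4,8}
'd' @ 1: {1,5,6,9}  (accept∈set)
'b' @ 2: {1,3,4,7}  (accept∈set)
'd' @ 3: {5,6}
'b' @ 4: {1,3,4,7}  (accept∈set)
'd' @ 5: {5,6}
'b' @ 6: {1,3,4,7}  (accept∈set)
end set {1,3,4,7} — state 1 in

Answer: ACCEPT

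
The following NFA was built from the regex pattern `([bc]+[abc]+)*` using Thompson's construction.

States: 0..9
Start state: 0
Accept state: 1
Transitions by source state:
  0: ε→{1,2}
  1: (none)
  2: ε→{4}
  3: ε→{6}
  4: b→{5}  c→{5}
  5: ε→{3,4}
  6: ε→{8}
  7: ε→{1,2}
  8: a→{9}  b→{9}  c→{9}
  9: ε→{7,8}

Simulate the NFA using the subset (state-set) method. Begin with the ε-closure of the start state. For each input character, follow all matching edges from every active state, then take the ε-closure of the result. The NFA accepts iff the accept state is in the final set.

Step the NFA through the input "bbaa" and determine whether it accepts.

Answer: ACCEPT

Derivation:
start: ε-closure({0}) = {0,1,2,4}
'b' @ 1: {3,4,5,6,8}
'b' @ 2: {1,2,3,4,5,6,7,8,9}  (accept∈set)
'a' @ 3: {1,2,4,7,8,9}  (accept∈set)
'a' @ 4: {1,2,4,7,8,9}  (accept∈set)
after full input: {1,2,4,7,8,9}  (accept=1 in)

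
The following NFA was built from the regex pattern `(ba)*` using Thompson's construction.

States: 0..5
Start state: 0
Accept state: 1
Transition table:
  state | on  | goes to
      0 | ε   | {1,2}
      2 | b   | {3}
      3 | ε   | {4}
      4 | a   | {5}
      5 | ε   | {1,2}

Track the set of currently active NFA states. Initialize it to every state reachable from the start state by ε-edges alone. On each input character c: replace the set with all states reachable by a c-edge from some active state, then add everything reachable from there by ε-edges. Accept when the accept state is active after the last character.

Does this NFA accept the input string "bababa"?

start: ε-closure({0}) = {0,1,2}
'b' @ 1: {3,4}
'a' @ 2: {1,2,5}  (accept∈set)
'b' @ 3: {3,4}
'a' @ 4: {1,2,5}  (accept∈set)
'b' @ 5: {3,4}
'a' @ 6: {1,2,5}  (accept∈set)
end set {1,2,5} — state 1 in

Answer: ACCEPT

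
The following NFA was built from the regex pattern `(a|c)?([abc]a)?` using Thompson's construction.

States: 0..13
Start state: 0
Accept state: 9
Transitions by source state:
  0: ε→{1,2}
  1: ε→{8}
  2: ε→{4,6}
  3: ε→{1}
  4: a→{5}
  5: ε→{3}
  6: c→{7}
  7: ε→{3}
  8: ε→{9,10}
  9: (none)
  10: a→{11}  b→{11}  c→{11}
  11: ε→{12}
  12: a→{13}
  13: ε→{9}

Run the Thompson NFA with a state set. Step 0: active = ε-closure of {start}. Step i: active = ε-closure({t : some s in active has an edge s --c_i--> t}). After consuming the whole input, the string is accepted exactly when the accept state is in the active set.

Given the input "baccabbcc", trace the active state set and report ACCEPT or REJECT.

S₀ = ε-closure({0}) = {0,1,2,4,6,8,9,10}
'b' @ 1: {11,12}
'a' @ 2: {9,13}  ✓accept
'c' @ 3: {}  — state set empty
rest 'cabbcc' ignored (set empty)
end set {} — state 9 not in

Answer: REJECT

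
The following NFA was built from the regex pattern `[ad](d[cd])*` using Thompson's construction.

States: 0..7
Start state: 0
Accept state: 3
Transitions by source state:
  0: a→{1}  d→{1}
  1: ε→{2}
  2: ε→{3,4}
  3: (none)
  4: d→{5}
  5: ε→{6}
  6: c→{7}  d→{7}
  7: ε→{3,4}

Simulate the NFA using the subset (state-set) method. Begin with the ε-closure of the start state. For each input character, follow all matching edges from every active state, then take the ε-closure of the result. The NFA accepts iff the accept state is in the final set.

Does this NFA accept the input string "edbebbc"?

Answer: REJECT

Steps:
start: ε-closure({0}) = {0}
'e' @ 1: {}  — dead — no transitions
rest 'dbebbc' ignored (set empty)
end set {} — state 3 not in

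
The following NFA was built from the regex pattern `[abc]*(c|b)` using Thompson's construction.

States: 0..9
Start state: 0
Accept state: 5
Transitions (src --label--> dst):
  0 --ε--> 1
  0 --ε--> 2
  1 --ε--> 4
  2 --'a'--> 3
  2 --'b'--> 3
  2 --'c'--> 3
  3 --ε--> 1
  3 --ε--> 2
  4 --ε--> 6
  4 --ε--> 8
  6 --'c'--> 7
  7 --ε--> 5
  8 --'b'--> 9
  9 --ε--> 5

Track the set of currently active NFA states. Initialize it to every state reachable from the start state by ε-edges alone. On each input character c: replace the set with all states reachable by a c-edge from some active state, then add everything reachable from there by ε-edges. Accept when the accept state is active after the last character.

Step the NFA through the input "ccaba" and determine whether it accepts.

initial (ε-close {0}): {0,1,2,4,6,8}
'c' @ 1: {1,2,3,4,5,6,7,8}  (accept∈set)
'c' @ 2: {1,2,3,4,5,6,7,8}  (accept∈set)
'a' @ 3: {1,2,3,4,6,8}
'b' @ 4: {1,2,3,4,5,6,8,9}  (accept∈set)
'a' @ 5: {1,2,3,4,6,8}
after full input: {1,2,3,4,6,8}  (accept=5 not in)

Answer: REJECT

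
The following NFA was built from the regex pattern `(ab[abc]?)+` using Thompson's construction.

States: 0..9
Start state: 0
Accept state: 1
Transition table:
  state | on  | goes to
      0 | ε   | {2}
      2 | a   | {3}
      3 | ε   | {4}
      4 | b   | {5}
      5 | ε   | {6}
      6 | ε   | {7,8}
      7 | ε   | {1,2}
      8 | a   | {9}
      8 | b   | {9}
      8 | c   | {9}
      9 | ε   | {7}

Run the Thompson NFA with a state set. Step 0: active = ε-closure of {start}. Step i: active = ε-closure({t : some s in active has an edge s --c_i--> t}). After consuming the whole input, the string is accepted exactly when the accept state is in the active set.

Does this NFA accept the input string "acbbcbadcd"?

start: ε-closure({0}) = {0,2}
'a' @ 1: {3,4}
'c' @ 2: {}  — dead — no transitions
rest 'bbcbadcd' ignored (set empty)
end set {} — state 1 not in

Answer: REJECT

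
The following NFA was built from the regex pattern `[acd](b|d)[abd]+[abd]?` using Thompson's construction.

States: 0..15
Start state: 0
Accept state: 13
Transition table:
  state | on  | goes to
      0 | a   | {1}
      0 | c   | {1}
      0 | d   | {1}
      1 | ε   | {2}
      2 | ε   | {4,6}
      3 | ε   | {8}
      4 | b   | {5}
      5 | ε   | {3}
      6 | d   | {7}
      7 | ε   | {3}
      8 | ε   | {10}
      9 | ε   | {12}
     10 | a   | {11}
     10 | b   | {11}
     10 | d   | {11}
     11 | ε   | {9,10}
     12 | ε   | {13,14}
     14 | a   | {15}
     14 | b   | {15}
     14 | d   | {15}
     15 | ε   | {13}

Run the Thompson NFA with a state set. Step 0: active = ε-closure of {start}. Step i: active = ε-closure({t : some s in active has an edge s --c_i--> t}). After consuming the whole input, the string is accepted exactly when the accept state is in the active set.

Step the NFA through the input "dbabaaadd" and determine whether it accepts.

Answer: ACCEPT

Steps:
start: ε-closure({0}) = {0}
'd' @ 1: {1,2,4,6}
'b' @ 2: {3,5,8,10}
'a' @ 3: {9,10,11,12,13,14}  ✓accept
'b' @ 4: {9,10,11,12,13,14,15}  ✓accept
'a' @ 5: {9,10,11,12,13,14,15}  ✓accept
'a' @ 6: {9,10,11,12,13,14,15}  ✓accept
'a' @ 7: {9,10,11,12,13,14,15}  ✓accept
'd' @ 8: {9,10,11,12,13,14,15}  ✓accept
'd' @ 9: {9,10,11,12,13,14,15}  ✓accept
end set {9,10,11,12,13,14,15} — state 13 in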